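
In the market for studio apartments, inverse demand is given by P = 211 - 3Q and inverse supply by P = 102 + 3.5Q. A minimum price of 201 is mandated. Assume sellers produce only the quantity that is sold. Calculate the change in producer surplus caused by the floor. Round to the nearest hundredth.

Without the control, 211 - 3Q = 102 + 3.5Q so Q* = 16.7692 and P* = 160.6923.
At P = 201, buyers demand (211 - 201)/3 = 3.3333 while sellers would supply more, so the quantity traded is 3.3333 at price 201.
PS goes from (1/2)(16.7692)(58.6923) = 492.1124 to 310.5556 (computed as (201 - 102)(3.3333) - (1/2)(3.5)(3.3333)^2), a change of -181.5569.

-181.56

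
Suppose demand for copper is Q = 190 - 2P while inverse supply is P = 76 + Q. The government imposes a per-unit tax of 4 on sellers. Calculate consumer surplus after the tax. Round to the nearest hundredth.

Rewriting demand in inverse form: P = 95 - 0.5Q.
Pre-tax equilibrium: 95 - 0.5Q = 76 + Q gives Q* = 12.6667, P* = 88.6667.
With the tax, sellers need 4 more per unit: 95 - 0.5Q = 76 + Q + 4, so Q_t = 10. Buyers pay P_b = 90; sellers receive P_s = P_b - 4 = 86.
Consumer surplus is the triangle under demand above P_b: (1/2)(10)(95 - 90) = 25.

25.00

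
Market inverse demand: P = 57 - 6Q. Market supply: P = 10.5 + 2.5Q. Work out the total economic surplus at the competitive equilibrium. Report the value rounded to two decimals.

127.19

Set 57 - 6Q = 10.5 + 2.5Q, which gives 46.5 = 8.5Q, so Q* = 5.4706 and P* = 57 - 6(5.4706) = 24.1765.
Total surplus is the full triangle between the curves from 0 to Q*: (1/2)(5.4706)(57 - 10.5) = 127.1912.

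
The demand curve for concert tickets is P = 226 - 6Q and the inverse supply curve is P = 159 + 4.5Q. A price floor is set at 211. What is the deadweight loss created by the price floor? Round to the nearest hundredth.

79.07

Without the control, 226 - 6Q = 159 + 4.5Q so Q* = 6.381 and P* = 187.7143.
At the floor price 211, quantity demanded is (226 - 211)/6 = 2.5; demand is the short side, so Q = 2.5 trades at P = 211.
The lost-trades triangle has base Q* - 2.5 = 3.881 and height equal to the gap between the curves at Q = 2.5, which is 211 - 170.25 = 40.75. DWL = (1/2)(3.881)(40.75) = 79.0744.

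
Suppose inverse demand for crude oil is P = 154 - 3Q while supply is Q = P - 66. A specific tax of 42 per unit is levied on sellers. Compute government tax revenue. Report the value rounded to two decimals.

483.00

Rewriting supply in inverse form: P = 66 + Q.
Without the tax, 154 - 3Q = 66 + Q so Q* = 22 and P* = 88.
With the tax, sellers need 42 more per unit: 154 - 3Q = 66 + Q + 42, so Q_t = 11.5. Buyers pay P_b = 119.5; sellers receive P_s = P_b - 42 = 77.5.
Tax revenue = t x Q_t = 42 x 11.5 = 483.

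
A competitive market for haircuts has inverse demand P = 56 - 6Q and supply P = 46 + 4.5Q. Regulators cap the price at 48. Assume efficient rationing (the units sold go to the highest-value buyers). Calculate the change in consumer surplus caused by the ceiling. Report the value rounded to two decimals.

0.24

Without the control, 56 - 6Q = 46 + 4.5Q so Q* = 0.9524 and P* = 50.2857.
At P = 48, sellers supply (48 - 46)/4.5 = 0.4444 while buyers want more, so the quantity traded is 0.4444 at price 48.
CS goes from (1/2)(0.9524)(5.7143) = 2.7211 to 2.963 (computed as (56 - 48)(0.4444) - (1/2)(6)(0.4444)^2), a change of 0.2419.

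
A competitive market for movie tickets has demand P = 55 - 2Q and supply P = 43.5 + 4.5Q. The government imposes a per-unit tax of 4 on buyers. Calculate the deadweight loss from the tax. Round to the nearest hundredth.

1.23

Without the tax, 55 - 2Q = 43.5 + 4.5Q so Q* = 1.7692 and P* = 51.4615.
A tax on buyers shifts demand down by 4: (55 - 4) - 2Q = 43.5 + 4.5Q, so Q_t = 1.1538. Buyers pay P_b = 52.6923; sellers receive P_s = P_b - 4 = 48.6923.
The welfare triangle lost has base Q* - Q_t = 0.6154 and height t = 4, so DWL = (1/2)(0.6154)(4) = 1.2308.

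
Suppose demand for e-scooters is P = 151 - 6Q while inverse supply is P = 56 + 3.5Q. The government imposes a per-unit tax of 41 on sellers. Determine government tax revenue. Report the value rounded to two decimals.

233.05

Pre-tax equilibrium: 151 - 6Q = 56 + 3.5Q gives Q* = 10, P* = 91.
With the tax, sellers need 41 more per unit: 151 - 6Q = 56 + 3.5Q + 41, so Q_t = 5.6842. Buyers pay P_b = 116.8947; sellers receive P_s = P_b - 41 = 75.8947.
Tax revenue = t x Q_t = 41 x 5.6842 = 233.0526.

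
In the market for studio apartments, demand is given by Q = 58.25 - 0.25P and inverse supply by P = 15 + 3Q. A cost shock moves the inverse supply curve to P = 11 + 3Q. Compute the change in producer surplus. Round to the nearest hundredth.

Rewriting demand in inverse form: P = 233 - 4Q.
Initial equilibrium: Q_0 = 31.1429, P_0 = 108.4286; CS_0 = (1/2)(31.1429)(124.5714) = 1939.7551, PS_0 = (1/2)(31.1429)(93.4286) = 1454.8163.
New equilibrium: 233 - 4Q = 11 + 3Q gives Q_1 = 31.7143, P_1 = 106.1429; CS_1 = 2011.5918, PS_1 = 1508.6939.
Change in producer surplus = 1508.6939 - 1454.8163 = 53.8776.

53.88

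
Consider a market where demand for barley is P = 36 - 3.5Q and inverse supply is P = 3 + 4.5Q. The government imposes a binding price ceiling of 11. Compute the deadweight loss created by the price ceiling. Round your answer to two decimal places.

22.04

Without the control, 36 - 3.5Q = 3 + 4.5Q so Q* = 4.125 and P* = 21.5625.
At P = 11, sellers supply (11 - 3)/4.5 = 1.7778 while buyers want more, so the quantity traded is 1.7778 at price 11.
At Q = 1.7778 the demand price is 29.7778 and the supply price is 11. Deadweight loss is the triangle between the curves from 1.7778 to 4.125: (1/2)(29.7778 - 11)(4.125 - 1.7778) = 22.0378.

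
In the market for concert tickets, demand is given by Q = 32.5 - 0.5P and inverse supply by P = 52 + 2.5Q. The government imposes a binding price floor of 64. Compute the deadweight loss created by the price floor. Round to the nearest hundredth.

Rewriting demand in inverse form: P = 65 - 2Q.
Without the control, 65 - 2Q = 52 + 2.5Q so Q* = 2.8889 and P* = 59.2222.
At P = 64, buyers demand (65 - 64)/2 = 0.5 while sellers would supply more, so the quantity traded is 0.5 at price 64.
At Q = 0.5 the demand price is 64 and the supply price is 53.25. Deadweight loss is the triangle between the curves from 0.5 to 2.8889: (1/2)(64 - 53.25)(2.8889 - 0.5) = 12.8403.

12.84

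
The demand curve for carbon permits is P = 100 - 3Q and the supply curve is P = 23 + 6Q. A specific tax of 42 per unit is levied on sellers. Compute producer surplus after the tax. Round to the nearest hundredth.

Without the tax, 100 - 3Q = 23 + 6Q so Q* = 8.5556 and P* = 74.3333.
A tax on sellers shifts supply up by 42: 100 - 3Q = 23 + 6Q + 42, so Q_t = 3.8889. Buyers pay P_b = 88.3333; sellers receive P_s = P_b - 42 = 46.3333.
PS = (1/2)(Q_t)(P_s - 23) = (1/2)(3.8889)(23.3333) = 45.3704.

45.37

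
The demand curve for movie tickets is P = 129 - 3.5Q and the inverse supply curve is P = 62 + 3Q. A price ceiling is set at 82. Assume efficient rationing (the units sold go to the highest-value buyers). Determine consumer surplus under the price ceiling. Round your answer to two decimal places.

235.56

Without the control, 129 - 3.5Q = 62 + 3Q so Q* = 10.3077 and P* = 92.9231.
At P = 82, sellers supply (82 - 62)/3 = 6.6667 while buyers want more, so the quantity traded is 6.6667 at price 82.
The demand price at Q = 6.6667 is 105.6667. CS is the trapezoid between demand and 82 over [0, 6.6667]: (1/2)[(129 - 82) + (105.6667 - 82)](6.6667) = 235.5556.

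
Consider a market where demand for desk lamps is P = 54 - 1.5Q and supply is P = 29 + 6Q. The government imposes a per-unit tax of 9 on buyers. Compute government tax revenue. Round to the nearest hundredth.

Pre-tax equilibrium: 54 - 1.5Q = 29 + 6Q gives Q* = 3.3333, P* = 49.
With the tax, buyers' net willingness to pay falls by 9: (54 - 9) - 1.5Q = 29 + 6Q, so Q_t = 2.1333. Buyers pay P_b = 50.8; sellers receive P_s = P_b - 9 = 41.8.
Tax revenue = t x Q_t = 9 x 2.1333 = 19.2.

19.20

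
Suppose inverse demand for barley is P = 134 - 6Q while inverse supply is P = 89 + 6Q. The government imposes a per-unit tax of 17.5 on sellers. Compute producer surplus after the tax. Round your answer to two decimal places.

15.76

Without the tax, 134 - 6Q = 89 + 6Q so Q* = 3.75 and P* = 111.5.
A tax on sellers shifts supply up by 17.5: 134 - 6Q = 89 + 6Q + 17.5, so Q_t = 2.2917. Buyers pay P_b = 120.25; sellers receive P_s = P_b - 17.5 = 102.75.
PS = (1/2)(Q_t)(P_s - 89) = (1/2)(2.2917)(13.75) = 15.7552.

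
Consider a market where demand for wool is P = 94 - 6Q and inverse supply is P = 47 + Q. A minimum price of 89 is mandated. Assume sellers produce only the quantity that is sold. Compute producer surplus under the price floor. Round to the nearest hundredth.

Without the control, 94 - 6Q = 47 + Q so Q* = 6.7143 and P* = 53.7143.
At the floor price 89, quantity demanded is (94 - 89)/6 = 0.8333; demand is the short side, so Q = 0.8333 trades at P = 89.
The supply price at Q = 0.8333 is 47.8333. PS is the trapezoid between 89 and supply over [0, 0.8333]: (1/2)[(89 - 47) + (89 - 47.8333)](0.8333) = 34.6528.

34.65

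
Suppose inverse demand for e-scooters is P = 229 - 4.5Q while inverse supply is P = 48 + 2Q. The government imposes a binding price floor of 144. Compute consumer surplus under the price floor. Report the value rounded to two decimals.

Free-market equilibrium: 229 - 4.5Q = 48 + 2Q gives Q* = 27.8462, P* = 103.6923.
At P = 144, buyers demand (229 - 144)/4.5 = 18.8889 while sellers would supply more, so the quantity traded is 18.8889 at price 144.
CS is the triangle under demand above 144: (1/2)(18.8889)(229 - 144) = 802.7778.

802.78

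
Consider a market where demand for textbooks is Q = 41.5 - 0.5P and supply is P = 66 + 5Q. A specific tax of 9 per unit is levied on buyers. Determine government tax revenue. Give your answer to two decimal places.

10.29

Rewriting demand in inverse form: P = 83 - 2Q.
Pre-tax equilibrium: 83 - 2Q = 66 + 5Q gives Q* = 2.4286, P* = 78.1429.
With the tax, buyers' net willingness to pay falls by 9: (83 - 9) - 2Q = 66 + 5Q, so Q_t = 1.1429. Buyers pay P_b = 80.7143; sellers receive P_s = P_b - 9 = 71.7143.
Revenue is the tax times quantity traded: 9 x 1.1429 = 10.2857.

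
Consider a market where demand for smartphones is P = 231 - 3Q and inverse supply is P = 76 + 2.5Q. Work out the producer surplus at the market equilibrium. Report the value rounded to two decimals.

992.77

Setting demand equal to supply, 155 = 5.5Q, so Q* = 28.1818 and P* = 146.4545.
PS is the area between P* and the supply curve from 0 to Q*: (1/2)(28.1818)(70.4545) = 992.7686.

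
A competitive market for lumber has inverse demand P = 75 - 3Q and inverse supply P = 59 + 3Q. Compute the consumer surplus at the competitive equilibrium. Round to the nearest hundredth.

Set 75 - 3Q = 59 + 3Q, which gives 16 = 6Q, so Q* = 2.6667 and P* = 75 - 3(2.6667) = 67.
The demand choke price is 75, so CS = (1/2)(Q*)(75 - P*) = (1/2)(2.6667)(8) = 10.6667.

10.67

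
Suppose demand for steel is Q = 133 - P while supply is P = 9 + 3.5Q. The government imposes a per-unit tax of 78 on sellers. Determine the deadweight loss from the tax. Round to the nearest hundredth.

676.00

Rewriting demand in inverse form: P = 133 - Q.
Without the tax, 133 - Q = 9 + 3.5Q so Q* = 27.5556 and P* = 105.4444.
With the tax, sellers need 78 more per unit: 133 - Q = 9 + 3.5Q + 78, so Q_t = 10.2222. Buyers pay P_b = 122.7778; sellers receive P_s = P_b - 78 = 44.7778.
The welfare triangle lost has base Q* - Q_t = 17.3333 and height t = 78, so DWL = (1/2)(17.3333)(78) = 676.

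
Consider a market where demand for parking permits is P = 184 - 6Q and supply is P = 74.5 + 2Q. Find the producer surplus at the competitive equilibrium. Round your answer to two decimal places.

187.35

Set 184 - 6Q = 74.5 + 2Q, which gives 109.5 = 8Q, so Q* = 13.6875 and P* = 184 - 6(13.6875) = 101.875.
The supply curve's price intercept is 74.5, so PS = (1/2)(Q*)(P* - 74.5) = (1/2)(13.6875)(27.375) = 187.3477.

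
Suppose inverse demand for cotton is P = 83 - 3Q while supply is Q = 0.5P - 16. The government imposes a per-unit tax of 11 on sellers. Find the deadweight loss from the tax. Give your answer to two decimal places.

12.10

Rewriting supply in inverse form: P = 32 + 2Q.
Without the tax, 83 - 3Q = 32 + 2Q so Q* = 10.2 and P* = 52.4.
With the tax, sellers need 11 more per unit: 83 - 3Q = 32 + 2Q + 11, so Q_t = 8. Buyers pay P_b = 59; sellers receive P_s = P_b - 11 = 48.
Deadweight loss is the triangle between the curves from Q_t to Q*: (1/2)(10.2 - 8)(11) = 12.1.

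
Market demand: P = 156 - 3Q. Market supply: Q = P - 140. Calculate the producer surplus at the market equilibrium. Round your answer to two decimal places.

Rewriting supply in inverse form: P = 140 + Q.
Set 156 - 3Q = 140 + Q, which gives 16 = 4Q, so Q* = 4 and P* = 156 - 3(4) = 144.
Producer surplus is the triangle above supply below P*: (1/2)(4)(144 - 140) = (1/2)(4)(4) = 8.

8.00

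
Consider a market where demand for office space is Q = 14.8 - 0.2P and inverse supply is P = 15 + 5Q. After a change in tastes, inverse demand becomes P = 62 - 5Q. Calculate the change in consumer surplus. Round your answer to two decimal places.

-31.80

Rewriting demand in inverse form: P = 74 - 5Q.
Initial equilibrium: Q_0 = 5.9, P_0 = 44.5; CS_0 = (1/2)(5.9)(29.5) = 87.025, PS_0 = (1/2)(5.9)(29.5) = 87.025.
New equilibrium: 62 - 5Q = 15 + 5Q gives Q_1 = 4.7, P_1 = 38.5; CS_1 = 55.225, PS_1 = 55.225.
Change in consumer surplus = 55.225 - 87.025 = -31.8.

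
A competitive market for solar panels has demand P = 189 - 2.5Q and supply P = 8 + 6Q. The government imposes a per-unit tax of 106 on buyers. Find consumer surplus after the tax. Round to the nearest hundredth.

97.32

Without the tax, 189 - 2.5Q = 8 + 6Q so Q* = 21.2941 and P* = 135.7647.
With the tax, buyers' net willingness to pay falls by 106: (189 - 106) - 2.5Q = 8 + 6Q, so Q_t = 8.8235. Buyers pay P_b = 166.9412; sellers receive P_s = P_b - 106 = 60.9412.
Consumer surplus is the triangle under demand above P_b: (1/2)(8.8235)(189 - 166.9412) = 97.3183.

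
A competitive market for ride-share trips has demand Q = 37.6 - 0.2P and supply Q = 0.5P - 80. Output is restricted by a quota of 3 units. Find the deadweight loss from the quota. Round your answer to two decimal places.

Rewriting demand in inverse form: P = 188 - 5Q.
Rewriting supply in inverse form: P = 160 + 2Q.
Unrestricted equilibrium: Q* = (188 - 160)/(5 + 2) = 4.
At Q = 3 the demand price is 188 - 5(3) = 173 and the supply price is 160 + 2(3) = 166.
Deadweight loss is the triangle between the curves from 3 to 4: (1/2)(173 - 166)(4 - 3) = 3.5.

3.50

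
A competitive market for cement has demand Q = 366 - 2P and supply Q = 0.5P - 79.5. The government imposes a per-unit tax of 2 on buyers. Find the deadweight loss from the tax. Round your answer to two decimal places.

0.80

Rewriting demand in inverse form: P = 183 - 0.5Q.
Rewriting supply in inverse form: P = 159 + 2Q.
Without the tax, 183 - 0.5Q = 159 + 2Q so Q* = 9.6 and P* = 178.2.
A tax on buyers shifts demand down by 2: (183 - 2) - 0.5Q = 159 + 2Q, so Q_t = 8.8. Buyers pay P_b = 178.6; sellers receive P_s = P_b - 2 = 176.6.
Deadweight loss is the triangle between the curves from Q_t to Q*: (1/2)(9.6 - 8.8)(2) = 0.8.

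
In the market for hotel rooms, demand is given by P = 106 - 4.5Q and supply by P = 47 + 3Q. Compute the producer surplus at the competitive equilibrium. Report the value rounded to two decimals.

92.83

Setting demand equal to supply, 59 = 7.5Q, so Q* = 7.8667 and P* = 70.6.
The supply curve's price intercept is 47, so PS = (1/2)(Q*)(P* - 47) = (1/2)(7.8667)(23.6) = 92.8267.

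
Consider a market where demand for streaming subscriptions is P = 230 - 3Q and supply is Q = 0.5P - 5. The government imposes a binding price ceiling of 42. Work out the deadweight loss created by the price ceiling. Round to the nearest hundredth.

Rewriting supply in inverse form: P = 10 + 2Q.
Free-market equilibrium: 230 - 3Q = 10 + 2Q gives Q* = 44, P* = 98.
At the ceiling price 42, quantity supplied is (42 - 10)/2 = 16; supply is the short side, so Q = 16 trades at P = 42.
At Q = 16 the demand price is 182 and the supply price is 42. Deadweight loss is the triangle between the curves from 16 to 44: (1/2)(182 - 42)(44 - 16) = 1960.

1960.00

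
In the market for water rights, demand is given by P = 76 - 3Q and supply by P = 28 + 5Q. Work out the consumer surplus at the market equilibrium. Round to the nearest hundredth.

Set 76 - 3Q = 28 + 5Q, which gives 48 = 8Q, so Q* = 6 and P* = 76 - 3(6) = 58.
Consumer surplus is the triangle under demand above P*: (1/2)(6)(76 - 58) = (1/2)(6)(18) = 54.

54.00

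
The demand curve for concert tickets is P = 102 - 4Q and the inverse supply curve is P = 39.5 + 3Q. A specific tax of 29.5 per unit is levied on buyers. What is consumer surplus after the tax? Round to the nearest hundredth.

44.45

Without the tax, 102 - 4Q = 39.5 + 3Q so Q* = 8.9286 and P* = 66.2857.
With the tax, buyers' net willingness to pay falls by 29.5: (102 - 29.5) - 4Q = 39.5 + 3Q, so Q_t = 4.7143. Buyers pay P_b = 83.1429; sellers receive P_s = P_b - 29.5 = 53.6429.
Consumer surplus is the triangle under demand above P_b: (1/2)(4.7143)(102 - 83.1429) = 44.449.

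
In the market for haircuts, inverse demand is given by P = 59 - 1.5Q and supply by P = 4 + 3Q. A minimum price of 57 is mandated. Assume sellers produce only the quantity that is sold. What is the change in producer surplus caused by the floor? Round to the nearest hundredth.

-156.07

Free-market equilibrium: 59 - 1.5Q = 4 + 3Q gives Q* = 12.2222, P* = 40.6667.
At P = 57, buyers demand (59 - 57)/1.5 = 1.3333 while sellers would supply more, so the quantity traded is 1.3333 at price 57.
PS goes from (1/2)(12.2222)(36.6667) = 224.0741 to 68 (computed as (57 - 4)(1.3333) - (1/2)(3)(1.3333)^2), a change of -156.0741.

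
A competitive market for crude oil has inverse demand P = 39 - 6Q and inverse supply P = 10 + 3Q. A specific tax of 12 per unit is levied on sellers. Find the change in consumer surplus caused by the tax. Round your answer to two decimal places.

-20.44

Without the tax, 39 - 6Q = 10 + 3Q so Q* = 3.2222 and P* = 19.6667.
A tax on sellers shifts supply up by 12: 39 - 6Q = 10 + 3Q + 12, so Q_t = 1.8889. Buyers pay P_b = 27.6667; sellers receive P_s = P_b - 12 = 15.6667.
CS falls from (1/2)(3.2222)(19.3333) = 31.1481 to (1/2)(1.8889)(11.3333) = 10.7037, a change of -20.4444.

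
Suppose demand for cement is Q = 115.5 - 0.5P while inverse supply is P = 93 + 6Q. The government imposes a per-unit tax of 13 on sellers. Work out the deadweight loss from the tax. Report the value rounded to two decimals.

10.56

Rewriting demand in inverse form: P = 231 - 2Q.
Without the tax, 231 - 2Q = 93 + 6Q so Q* = 17.25 and P* = 196.5.
A tax on sellers shifts supply up by 13: 231 - 2Q = 93 + 6Q + 13, so Q_t = 15.625. Buyers pay P_b = 199.75; sellers receive P_s = P_b - 13 = 186.75.
Deadweight loss is the triangle between the curves from Q_t to Q*: (1/2)(17.25 - 15.625)(13) = 10.5625.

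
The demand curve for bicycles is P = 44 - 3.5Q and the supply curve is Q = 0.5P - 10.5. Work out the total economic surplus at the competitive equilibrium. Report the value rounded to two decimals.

48.09

Rewriting supply in inverse form: P = 21 + 2Q.
Equilibrium: 44 - 3.5Q = 21 + 2Q, so Q* = 4.1818 and P* = 29.3636.
Total surplus is the full triangle between the curves from 0 to Q*: (1/2)(4.1818)(44 - 21) = 48.0909.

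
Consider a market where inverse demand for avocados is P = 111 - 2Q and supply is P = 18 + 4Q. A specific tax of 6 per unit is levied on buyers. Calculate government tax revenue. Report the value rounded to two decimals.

Without the tax, 111 - 2Q = 18 + 4Q so Q* = 15.5 and P* = 80.
A tax on buyers shifts demand down by 6: (111 - 6) - 2Q = 18 + 4Q, so Q_t = 14.5. Buyers pay P_b = 82; sellers receive P_s = P_b - 6 = 76.
Revenue is the tax times quantity traded: 6 x 14.5 = 87.

87.00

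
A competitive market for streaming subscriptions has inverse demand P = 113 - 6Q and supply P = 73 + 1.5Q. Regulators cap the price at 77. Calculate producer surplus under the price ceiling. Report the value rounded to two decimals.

5.33

Without the control, 113 - 6Q = 73 + 1.5Q so Q* = 5.3333 and P* = 81.
At P = 77, sellers supply (77 - 73)/1.5 = 2.6667 while buyers want more, so the quantity traded is 2.6667 at price 77.
PS is the triangle above supply below 77: (1/2)(2.6667)(77 - 73) = 5.3333.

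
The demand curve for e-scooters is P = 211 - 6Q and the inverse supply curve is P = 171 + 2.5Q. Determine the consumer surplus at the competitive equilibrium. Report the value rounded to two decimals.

Equilibrium: 211 - 6Q = 171 + 2.5Q, so Q* = 4.7059 and P* = 182.7647.
The demand choke price is 211, so CS = (1/2)(Q*)(211 - P*) = (1/2)(4.7059)(28.2353) = 66.436.

66.44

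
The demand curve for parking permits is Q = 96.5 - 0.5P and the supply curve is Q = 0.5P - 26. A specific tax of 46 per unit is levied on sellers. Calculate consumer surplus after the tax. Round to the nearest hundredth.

Rewriting demand in inverse form: P = 193 - 2Q.
Rewriting supply in inverse form: P = 52 + 2Q.
Pre-tax equilibrium: 193 - 2Q = 52 + 2Q gives Q* = 35.25, P* = 122.5.
A tax on sellers shifts supply up by 46: 193 - 2Q = 52 + 2Q + 46, so Q_t = 23.75. Buyers pay P_b = 145.5; sellers receive P_s = P_b - 46 = 99.5.
Consumer surplus is the triangle under demand above P_b: (1/2)(23.75)(193 - 145.5) = 564.0625.

564.06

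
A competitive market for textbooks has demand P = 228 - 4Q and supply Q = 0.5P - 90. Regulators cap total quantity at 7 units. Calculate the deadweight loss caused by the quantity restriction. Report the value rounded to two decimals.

Rewriting supply in inverse form: P = 180 + 2Q.
Without the quota, 228 - 4Q = 180 + 2Q gives Q* = 8.
At Q = 7 the demand price is 228 - 4(7) = 200 and the supply price is 180 + 2(7) = 194.
DWL = (1/2)(gap between curves at 7) x (Q* - 7) = (1/2)(6)(1) = 3.

3.00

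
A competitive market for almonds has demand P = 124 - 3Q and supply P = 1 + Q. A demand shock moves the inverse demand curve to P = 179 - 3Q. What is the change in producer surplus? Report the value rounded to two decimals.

Initial equilibrium: Q_0 = 30.75, P_0 = 31.75; CS_0 = (1/2)(30.75)(92.25) = 1418.3438, PS_0 = (1/2)(30.75)(30.75) = 472.7812.
New equilibrium: 179 - 3Q = 1 + Q gives Q_1 = 44.5, P_1 = 45.5; CS_1 = 2970.375, PS_1 = 990.125.
Change in producer surplus = 990.125 - 472.7812 = 517.3438.

517.34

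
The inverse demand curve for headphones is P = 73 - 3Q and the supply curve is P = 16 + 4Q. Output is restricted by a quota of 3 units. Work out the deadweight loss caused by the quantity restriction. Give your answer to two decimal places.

92.57

Unrestricted equilibrium: Q* = (73 - 16)/(3 + 4) = 8.1429.
At Q = 3 the demand price is 73 - 3(3) = 64 and the supply price is 16 + 4(3) = 28.
DWL = (1/2)(gap between curves at 3) x (Q* - 3) = (1/2)(36)(5.1429) = 92.5714.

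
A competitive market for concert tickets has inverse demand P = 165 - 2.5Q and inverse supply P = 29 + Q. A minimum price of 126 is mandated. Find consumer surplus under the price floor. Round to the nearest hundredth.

Without the control, 165 - 2.5Q = 29 + Q so Q* = 38.8571 and P* = 67.8571.
At P = 126, buyers demand (165 - 126)/2.5 = 15.6 while sellers would supply more, so the quantity traded is 15.6 at price 126.
CS is the triangle under demand above 126: (1/2)(15.6)(165 - 126) = 304.2.

304.20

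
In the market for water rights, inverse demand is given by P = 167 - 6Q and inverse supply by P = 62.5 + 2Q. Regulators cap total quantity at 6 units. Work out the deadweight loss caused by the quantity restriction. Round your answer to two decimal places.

199.52

Without the quota, 167 - 6Q = 62.5 + 2Q gives Q* = 13.0625.
At Q = 6 the demand price is 167 - 6(6) = 131 and the supply price is 62.5 + 2(6) = 74.5.
DWL = (1/2)(gap between curves at 6) x (Q* - 6) = (1/2)(56.5)(7.0625) = 199.5156.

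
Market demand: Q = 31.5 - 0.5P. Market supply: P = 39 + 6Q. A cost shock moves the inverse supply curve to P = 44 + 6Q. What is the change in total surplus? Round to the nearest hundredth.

Rewriting demand in inverse form: P = 63 - 2Q.
Initial equilibrium: Q_0 = 3, P_0 = 57; CS_0 = (1/2)(3)(6) = 9, PS_0 = (1/2)(3)(18) = 27.
New equilibrium: 63 - 2Q = 44 + 6Q gives Q_1 = 2.375, P_1 = 58.25; CS_1 = 5.6406, PS_1 = 16.9219.
Change in total surplus = (5.6406 + 16.9219) - (9 + 27) = -13.4375.

-13.44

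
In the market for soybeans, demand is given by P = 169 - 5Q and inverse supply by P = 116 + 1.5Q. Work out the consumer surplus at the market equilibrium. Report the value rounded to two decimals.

Set 169 - 5Q = 116 + 1.5Q, which gives 53 = 6.5Q, so Q* = 8.1538 and P* = 169 - 5(8.1538) = 128.2308.
Consumer surplus is the triangle under demand above P*: (1/2)(8.1538)(169 - 128.2308) = (1/2)(8.1538)(40.7692) = 166.213.

166.21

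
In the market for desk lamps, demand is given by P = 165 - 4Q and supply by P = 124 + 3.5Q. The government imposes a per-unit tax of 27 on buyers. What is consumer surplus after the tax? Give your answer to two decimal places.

Pre-tax equilibrium: 165 - 4Q = 124 + 3.5Q gives Q* = 5.4667, P* = 143.1333.
With the tax, buyers' net willingness to pay falls by 27: (165 - 27) - 4Q = 124 + 3.5Q, so Q_t = 1.8667. Buyers pay P_b = 157.5333; sellers receive P_s = P_b - 27 = 130.5333.
Consumer surplus is the triangle under demand above P_b: (1/2)(1.8667)(165 - 157.5333) = 6.9689.

6.97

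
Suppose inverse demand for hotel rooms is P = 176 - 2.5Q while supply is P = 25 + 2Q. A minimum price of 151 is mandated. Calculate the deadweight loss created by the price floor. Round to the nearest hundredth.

1248.44

Without the control, 176 - 2.5Q = 25 + 2Q so Q* = 33.5556 and P* = 92.1111.
At the floor price 151, quantity demanded is (176 - 151)/2.5 = 10; demand is the short side, so Q = 10 trades at P = 151.
At Q = 10 the demand price is 151 and the supply price is 45. Deadweight loss is the triangle between the curves from 10 to 33.5556: (1/2)(151 - 45)(33.5556 - 10) = 1248.4444.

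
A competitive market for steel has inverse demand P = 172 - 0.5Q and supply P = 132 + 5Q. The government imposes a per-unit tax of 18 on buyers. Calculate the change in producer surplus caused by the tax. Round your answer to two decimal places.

Without the tax, 172 - 0.5Q = 132 + 5Q so Q* = 7.2727 and P* = 168.3636.
With the tax, buyers' net willingness to pay falls by 18: (172 - 18) - 0.5Q = 132 + 5Q, so Q_t = 4. Buyers pay P_b = 170; sellers receive P_s = P_b - 18 = 152.
Producers lose the trapezoid between P_s and P* out to Q_t plus the triangle from Q_t to Q*: change in PS = 40 - 132.2314 = -92.2314.

-92.23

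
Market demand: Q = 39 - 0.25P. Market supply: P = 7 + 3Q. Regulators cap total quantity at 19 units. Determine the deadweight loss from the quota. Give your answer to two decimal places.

18.29

Rewriting demand in inverse form: P = 156 - 4Q.
Unrestricted equilibrium: Q* = (156 - 7)/(4 + 3) = 21.2857.
At Q = 19 the demand price is 156 - 4(19) = 80 and the supply price is 7 + 3(19) = 64.
DWL = (1/2)(gap between curves at 19) x (Q* - 19) = (1/2)(16)(2.2857) = 18.2857.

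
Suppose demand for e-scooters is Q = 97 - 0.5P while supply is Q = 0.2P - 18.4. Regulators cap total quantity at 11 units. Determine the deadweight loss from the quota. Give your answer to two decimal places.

Rewriting demand in inverse form: P = 194 - 2Q.
Rewriting supply in inverse form: P = 92 + 5Q.
Without the quota, 194 - 2Q = 92 + 5Q gives Q* = 14.5714.
At Q = 11 the demand price is 194 - 2(11) = 172 and the supply price is 92 + 5(11) = 147.
Deadweight loss is the triangle between the curves from 11 to 14.5714: (1/2)(172 - 147)(14.5714 - 11) = 44.6429.

44.64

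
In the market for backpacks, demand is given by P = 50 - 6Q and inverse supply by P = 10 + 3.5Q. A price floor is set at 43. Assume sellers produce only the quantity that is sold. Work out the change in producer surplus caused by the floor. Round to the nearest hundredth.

Without the control, 50 - 6Q = 10 + 3.5Q so Q* = 4.2105 and P* = 24.7368.
At the floor price 43, quantity demanded is (50 - 43)/6 = 1.1667; demand is the short side, so Q = 1.1667 trades at P = 43.
PS goes from (1/2)(4.2105)(14.7368) = 31.0249 to 36.1181 (computed as (43 - 10)(1.1667) - (1/2)(3.5)(1.1667)^2), a change of 5.0931.

5.09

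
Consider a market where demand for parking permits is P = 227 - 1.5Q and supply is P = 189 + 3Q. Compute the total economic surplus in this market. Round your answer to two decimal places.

Equilibrium: 227 - 1.5Q = 189 + 3Q, so Q* = 8.4444 and P* = 214.3333.
CS = (1/2)(8.4444)(12.6667) = 53.4815 and PS = (1/2)(8.4444)(25.3333) = 106.963, so total surplus = 160.4444.

160.44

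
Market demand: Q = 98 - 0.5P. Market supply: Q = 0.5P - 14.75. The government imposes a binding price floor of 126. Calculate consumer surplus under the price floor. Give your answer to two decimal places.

1225.00

Rewriting demand in inverse form: P = 196 - 2Q.
Rewriting supply in inverse form: P = 29.5 + 2Q.
Free-market equilibrium: 196 - 2Q = 29.5 + 2Q gives Q* = 41.625, P* = 112.75.
At the floor price 126, quantity demanded is (196 - 126)/2 = 35; demand is the short side, so Q = 35 trades at P = 126.
CS is the triangle under demand above 126: (1/2)(35)(196 - 126) = 1225.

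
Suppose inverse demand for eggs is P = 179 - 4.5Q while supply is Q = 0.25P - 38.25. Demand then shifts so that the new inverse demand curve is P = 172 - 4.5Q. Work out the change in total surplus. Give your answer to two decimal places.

-18.53

Rewriting supply in inverse form: P = 153 + 4Q.
Initial equilibrium: Q_0 = 3.0588, P_0 = 165.2353; CS_0 = (1/2)(3.0588)(13.7647) = 21.0519, PS_0 = (1/2)(3.0588)(12.2353) = 18.7128.
New equilibrium: 172 - 4.5Q = 153 + 4Q gives Q_1 = 2.2353, P_1 = 161.9412; CS_1 = 11.2422, PS_1 = 9.9931.
Change in total surplus = (11.2422 + 9.9931) - (21.0519 + 18.7128) = -18.5294.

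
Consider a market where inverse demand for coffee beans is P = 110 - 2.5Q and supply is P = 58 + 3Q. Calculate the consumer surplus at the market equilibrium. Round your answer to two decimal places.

Equilibrium: 110 - 2.5Q = 58 + 3Q, so Q* = 9.4545 and P* = 86.3636.
The demand choke price is 110, so CS = (1/2)(Q*)(110 - P*) = (1/2)(9.4545)(23.6364) = 111.7355.

111.74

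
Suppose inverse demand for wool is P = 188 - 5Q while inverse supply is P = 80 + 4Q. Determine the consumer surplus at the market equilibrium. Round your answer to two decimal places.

Equilibrium: 188 - 5Q = 80 + 4Q, so Q* = 12 and P* = 128.
CS is the area between the demand curve and P* from 0 to Q*: (1/2)(12)(60) = 360.

360.00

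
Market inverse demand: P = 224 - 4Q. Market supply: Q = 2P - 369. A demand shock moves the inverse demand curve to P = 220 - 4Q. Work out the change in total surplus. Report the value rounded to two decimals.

Rewriting supply in inverse form: P = 184.5 + 0.5Q.
Initial equilibrium: Q_0 = 8.7778, P_0 = 188.8889; CS_0 = (1/2)(8.7778)(35.1111) = 154.0988, PS_0 = (1/2)(8.7778)(4.3889) = 19.2623.
New equilibrium: 220 - 4Q = 184.5 + 0.5Q gives Q_1 = 7.8889, P_1 = 188.4444; CS_1 = 124.4691, PS_1 = 15.5586.
Change in total surplus = (124.4691 + 15.5586) - (154.0988 + 19.2623) = -33.3333.

-33.33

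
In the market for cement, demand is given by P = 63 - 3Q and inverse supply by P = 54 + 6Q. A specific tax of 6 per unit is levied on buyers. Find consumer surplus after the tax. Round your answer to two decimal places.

Pre-tax equilibrium: 63 - 3Q = 54 + 6Q gives Q* = 1, P* = 60.
With the tax, buyers' net willingness to pay falls by 6: (63 - 6) - 3Q = 54 + 6Q, so Q_t = 0.3333. Buyers pay P_b = 62; sellers receive P_s = P_b - 6 = 56.
Consumer surplus is the triangle under demand above P_b: (1/2)(0.3333)(63 - 62) = 0.1667.

0.17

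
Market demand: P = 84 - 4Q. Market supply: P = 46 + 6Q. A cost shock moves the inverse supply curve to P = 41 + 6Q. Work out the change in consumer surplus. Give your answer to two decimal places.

8.10

Initial equilibrium: Q_0 = 3.8, P_0 = 68.8; CS_0 = (1/2)(3.8)(15.2) = 28.88, PS_0 = (1/2)(3.8)(22.8) = 43.32.
New equilibrium: 84 - 4Q = 41 + 6Q gives Q_1 = 4.3, P_1 = 66.8; CS_1 = 36.98, PS_1 = 55.47.
Change in consumer surplus = 36.98 - 28.88 = 8.1.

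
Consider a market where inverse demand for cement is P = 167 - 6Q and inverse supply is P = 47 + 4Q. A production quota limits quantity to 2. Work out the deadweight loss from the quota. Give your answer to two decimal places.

500.00

Without the quota, 167 - 6Q = 47 + 4Q gives Q* = 12.
At Q = 2 the demand price is 167 - 6(2) = 155 and the supply price is 47 + 4(2) = 55.
Deadweight loss is the triangle between the curves from 2 to 12: (1/2)(155 - 55)(12 - 2) = 500.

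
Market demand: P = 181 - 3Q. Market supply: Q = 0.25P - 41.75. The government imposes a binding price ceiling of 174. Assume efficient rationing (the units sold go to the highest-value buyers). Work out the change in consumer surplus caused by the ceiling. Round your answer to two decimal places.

Rewriting supply in inverse form: P = 167 + 4Q.
Free-market equilibrium: 181 - 3Q = 167 + 4Q gives Q* = 2, P* = 175.
At the ceiling price 174, quantity supplied is (174 - 167)/4 = 1.75; supply is the short side, so Q = 1.75 trades at P = 174.
CS goes from (1/2)(2)(6) = 6 to 7.6562 (computed as (181 - 174)(1.75) - (1/2)(3)(1.75)^2), a change of 1.6562.

1.66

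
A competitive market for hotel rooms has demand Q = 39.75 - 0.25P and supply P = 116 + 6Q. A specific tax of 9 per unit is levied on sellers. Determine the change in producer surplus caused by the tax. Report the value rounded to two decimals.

Rewriting demand in inverse form: P = 159 - 4Q.
Without the tax, 159 - 4Q = 116 + 6Q so Q* = 4.3 and P* = 141.8.
A tax on sellers shifts supply up by 9: 159 - 4Q = 116 + 6Q + 9, so Q_t = 3.4. Buyers pay P_b = 145.4; sellers receive P_s = P_b - 9 = 136.4.
Producers lose the trapezoid between P_s and P* out to Q_t plus the triangle from Q_t to Q*: change in PS = 34.68 - 55.47 = -20.79.

-20.79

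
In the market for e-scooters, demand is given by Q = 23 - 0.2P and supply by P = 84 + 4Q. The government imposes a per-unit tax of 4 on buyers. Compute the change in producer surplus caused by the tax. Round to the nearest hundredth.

-5.73

Rewriting demand in inverse form: P = 115 - 5Q.
Pre-tax equilibrium: 115 - 5Q = 84 + 4Q gives Q* = 3.4444, P* = 97.7778.
With the tax, buyers' net willingness to pay falls by 4: (115 - 4) - 5Q = 84 + 4Q, so Q_t = 3. Buyers pay P_b = 100; sellers receive P_s = P_b - 4 = 96.
Producers lose the trapezoid between P_s and P* out to Q_t plus the triangle from Q_t to Q*: change in PS = 18 - 23.7284 = -5.7284.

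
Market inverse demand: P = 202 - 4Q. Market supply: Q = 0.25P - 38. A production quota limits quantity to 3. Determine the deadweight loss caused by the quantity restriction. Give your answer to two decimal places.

42.25

Rewriting supply in inverse form: P = 152 + 4Q.
Unrestricted equilibrium: Q* = (202 - 152)/(4 + 4) = 6.25.
At Q = 3 the demand price is 202 - 4(3) = 190 and the supply price is 152 + 4(3) = 164.
Deadweight loss is the triangle between the curves from 3 to 6.25: (1/2)(190 - 164)(6.25 - 3) = 42.25.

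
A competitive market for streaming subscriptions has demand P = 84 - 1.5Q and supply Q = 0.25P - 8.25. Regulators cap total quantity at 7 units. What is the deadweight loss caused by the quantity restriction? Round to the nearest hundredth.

Rewriting supply in inverse form: P = 33 + 4Q.
Unrestricted equilibrium: Q* = (84 - 33)/(1.5 + 4) = 9.2727.
At Q = 7 the demand price is 84 - 1.5(7) = 73.5 and the supply price is 33 + 4(7) = 61.
Deadweight loss is the triangle between the curves from 7 to 9.2727: (1/2)(73.5 - 61)(9.2727 - 7) = 14.2045.

14.20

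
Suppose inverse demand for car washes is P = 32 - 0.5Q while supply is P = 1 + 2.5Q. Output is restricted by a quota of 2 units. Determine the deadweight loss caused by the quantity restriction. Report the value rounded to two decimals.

Unrestricted equilibrium: Q* = (32 - 1)/(0.5 + 2.5) = 10.3333.
At Q = 2 the demand price is 32 - 0.5(2) = 31 and the supply price is 1 + 2.5(2) = 6.
DWL = (1/2)(gap between curves at 2) x (Q* - 2) = (1/2)(25)(8.3333) = 104.1667.

104.17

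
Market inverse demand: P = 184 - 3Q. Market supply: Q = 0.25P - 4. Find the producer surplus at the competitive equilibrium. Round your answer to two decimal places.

1152.00

Rewriting supply in inverse form: P = 16 + 4Q.
Equilibrium: 184 - 3Q = 16 + 4Q, so Q* = 24 and P* = 112.
PS is the area between P* and the supply curve from 0 to Q*: (1/2)(24)(96) = 1152.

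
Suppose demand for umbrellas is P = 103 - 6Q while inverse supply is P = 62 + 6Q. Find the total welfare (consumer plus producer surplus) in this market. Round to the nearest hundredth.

70.04

Setting demand equal to supply, 41 = 12Q, so Q* = 3.4167 and P* = 82.5.
Total surplus is the full triangle between the curves from 0 to Q*: (1/2)(3.4167)(103 - 62) = 70.0417.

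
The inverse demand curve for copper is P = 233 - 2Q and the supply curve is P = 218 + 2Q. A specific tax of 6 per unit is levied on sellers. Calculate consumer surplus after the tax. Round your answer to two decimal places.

Pre-tax equilibrium: 233 - 2Q = 218 + 2Q gives Q* = 3.75, P* = 225.5.
With the tax, sellers need 6 more per unit: 233 - 2Q = 218 + 2Q + 6, so Q_t = 2.25. Buyers pay P_b = 228.5; sellers receive P_s = P_b - 6 = 222.5.
Consumer surplus is the triangle under demand above P_b: (1/2)(2.25)(233 - 228.5) = 5.0625.

5.06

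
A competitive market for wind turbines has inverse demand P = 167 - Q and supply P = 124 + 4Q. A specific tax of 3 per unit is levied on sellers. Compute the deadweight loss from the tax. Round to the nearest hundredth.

0.90

Pre-tax equilibrium: 167 - Q = 124 + 4Q gives Q* = 8.6, P* = 158.4.
A tax on sellers shifts supply up by 3: 167 - Q = 124 + 4Q + 3, so Q_t = 8. Buyers pay P_b = 159; sellers receive P_s = P_b - 3 = 156.
Deadweight loss is the triangle between the curves from Q_t to Q*: (1/2)(8.6 - 8)(3) = 0.9.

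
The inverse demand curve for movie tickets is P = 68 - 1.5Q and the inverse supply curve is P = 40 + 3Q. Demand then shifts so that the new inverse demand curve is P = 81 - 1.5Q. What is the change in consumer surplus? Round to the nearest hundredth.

Initial equilibrium: Q_0 = 6.2222, P_0 = 58.6667; CS_0 = (1/2)(6.2222)(9.3333) = 29.037, PS_0 = (1/2)(6.2222)(18.6667) = 58.0741.
New equilibrium: 81 - 1.5Q = 40 + 3Q gives Q_1 = 9.1111, P_1 = 67.3333; CS_1 = 62.2593, PS_1 = 124.5185.
Change in consumer surplus = 62.2593 - 29.037 = 33.2222.

33.22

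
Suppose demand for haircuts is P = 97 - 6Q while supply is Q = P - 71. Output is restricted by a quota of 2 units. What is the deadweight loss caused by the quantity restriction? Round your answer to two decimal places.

10.29

Rewriting supply in inverse form: P = 71 + Q.
Unrestricted equilibrium: Q* = (97 - 71)/(6 + 1) = 3.7143.
At Q = 2 the demand price is 97 - 6(2) = 85 and the supply price is 71 + (2) = 73.
DWL = (1/2)(gap between curves at 2) x (Q* - 2) = (1/2)(12)(1.7143) = 10.2857.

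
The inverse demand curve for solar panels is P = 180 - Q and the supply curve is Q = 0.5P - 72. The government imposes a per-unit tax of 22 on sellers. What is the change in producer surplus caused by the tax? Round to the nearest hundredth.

-122.22

Rewriting supply in inverse form: P = 144 + 2Q.
Pre-tax equilibrium: 180 - Q = 144 + 2Q gives Q* = 12, P* = 168.
With the tax, sellers need 22 more per unit: 180 - Q = 144 + 2Q + 22, so Q_t = 4.6667. Buyers pay P_b = 175.3333; sellers receive P_s = P_b - 22 = 153.3333.
Producers lose the trapezoid between P_s and P* out to Q_t plus the triangle from Q_t to Q*: change in PS = 21.7778 - 144 = -122.2222.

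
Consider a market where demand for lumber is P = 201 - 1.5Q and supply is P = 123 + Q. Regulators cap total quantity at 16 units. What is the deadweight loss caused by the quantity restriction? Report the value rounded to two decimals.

Unrestricted equilibrium: Q* = (201 - 123)/(1.5 + 1) = 31.2.
At Q = 16 the demand price is 201 - 1.5(16) = 177 and the supply price is 123 + (16) = 139.
DWL = (1/2)(gap between curves at 16) x (Q* - 16) = (1/2)(38)(15.2) = 288.8.

288.80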